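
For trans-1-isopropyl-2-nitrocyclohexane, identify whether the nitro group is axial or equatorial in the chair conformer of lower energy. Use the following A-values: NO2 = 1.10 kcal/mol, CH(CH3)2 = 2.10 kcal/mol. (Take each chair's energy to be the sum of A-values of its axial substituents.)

C1 and C2 have opposite parity, so for the trans isomer the two substituents are e,e in one chair and a,a in the other.
Chair I (nitro axial, isopropyl axial): E = 3.20 kcal/mol.
Chair II (nitro equatorial, isopropyl equatorial): E = 0.00 kcal/mol.
Chair II is the more stable (lower-energy) conformer, and in that chair the nitro group is equatorial.

equatorial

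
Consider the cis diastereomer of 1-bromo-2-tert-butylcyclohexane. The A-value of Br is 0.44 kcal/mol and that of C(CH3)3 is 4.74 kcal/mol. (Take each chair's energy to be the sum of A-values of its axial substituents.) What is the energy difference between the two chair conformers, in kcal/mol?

4.30 kcal/mol

C1 and C2 have opposite parity, so for the cis isomer the two substituents are one axial and one equatorial in each chair.
Chair I (bromo axial, tert-butyl equatorial): E = 0.44 kcal/mol.
Chair II (bromo equatorial, tert-butyl axial): E = 4.74 kcal/mol.
ΔE = 4.74 − 0.44 = 4.30 kcal/mol; chair I is more stable.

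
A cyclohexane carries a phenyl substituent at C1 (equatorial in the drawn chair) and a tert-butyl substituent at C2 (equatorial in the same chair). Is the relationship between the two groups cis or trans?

trans

C1 and C2 have opposite parity, so their axial bonds point in opposite directions.
With opposite-parity carbons, two substituents on the same face are one axial and one equatorial; opposite faces give both axial or both equatorial.
Here the groups are equatorial/equatorial → opposite face → trans.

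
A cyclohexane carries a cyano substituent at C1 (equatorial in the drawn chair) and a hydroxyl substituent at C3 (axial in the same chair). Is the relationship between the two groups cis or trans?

C1 and C3 have the same parity, so their axial bonds point in the same direction.
With same-parity carbons, two substituents on the same face are both axial or both equatorial; opposite faces give one of each.
Here the groups are equatorial/axial → opposite face → trans.

trans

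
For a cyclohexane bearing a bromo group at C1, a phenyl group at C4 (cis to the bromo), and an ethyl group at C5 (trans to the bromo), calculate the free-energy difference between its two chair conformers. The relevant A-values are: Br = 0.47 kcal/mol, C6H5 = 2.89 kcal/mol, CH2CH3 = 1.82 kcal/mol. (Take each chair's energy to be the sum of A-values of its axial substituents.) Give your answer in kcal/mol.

4.24 kcal/mol

Chair I (bromo axial, phenyl equatorial, ethyl equatorial): E = 0.47 kcal/mol.
Chair II (bromo equatorial, phenyl axial, ethyl axial): E = 4.71 kcal/mol.
ΔE = 4.71 − 0.47 = 4.24 kcal/mol; chair I is more stable.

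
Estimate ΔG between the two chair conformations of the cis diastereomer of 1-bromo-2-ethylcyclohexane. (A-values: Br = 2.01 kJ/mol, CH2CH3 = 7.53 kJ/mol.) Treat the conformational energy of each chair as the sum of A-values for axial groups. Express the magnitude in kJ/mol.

5.52 kJ/mol

C1 and C2 have opposite parity, so for the cis isomer the two substituents are one axial and one equatorial in each chair.
Chair I (bromo axial, ethyl equatorial): E = 2.01 kJ/mol.
Chair II (bromo equatorial, ethyl axial): E = 7.53 kJ/mol.
ΔE = 7.53 − 2.01 = 5.52 kJ/mol; chair I is more stable.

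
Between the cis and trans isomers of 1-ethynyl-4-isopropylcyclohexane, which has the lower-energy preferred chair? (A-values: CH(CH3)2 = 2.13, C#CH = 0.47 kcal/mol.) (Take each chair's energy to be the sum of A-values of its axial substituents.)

At 1,4 positions (parity opposite): cis → (a,e or e,a); trans → (e,e or a,a).
Best chair for cis: E = 0.47 kcal/mol; best chair for trans: E = 0.00 kcal/mol.
The trans isomer is lower by 0.47 kcal/mol.

trans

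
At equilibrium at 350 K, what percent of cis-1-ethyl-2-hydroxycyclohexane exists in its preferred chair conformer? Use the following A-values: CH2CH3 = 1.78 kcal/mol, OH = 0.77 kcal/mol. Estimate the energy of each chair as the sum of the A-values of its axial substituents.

81.0%

C1 and C2 have opposite parity, so for the cis isomer the two substituents are one axial and one equatorial in each chair.
Chair I (ethyl axial, hydroxyl equatorial): E = 1.78 kcal/mol; chair II (ethyl equatorial, hydroxyl axial): E = 0.77 kcal/mol.
ΔG = 1.01 kcal/mol between the two chairs.
K = exp(ΔG/RT) with R = 1.987×10⁻³ kcal mol⁻¹ K⁻¹ and T = 350 K gives K ≈ 4.27.
Fraction in the lower-energy chair = K/(K+1) = 81.0%.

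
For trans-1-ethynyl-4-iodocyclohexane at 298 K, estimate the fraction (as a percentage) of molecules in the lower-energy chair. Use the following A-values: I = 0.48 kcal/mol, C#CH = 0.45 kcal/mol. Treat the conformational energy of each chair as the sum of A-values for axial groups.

C1 and C4 have opposite parity, so for the trans isomer the two substituents are e,e in one chair and a,a in the other.
Chair I (iodo axial, ethynyl axial): E = 0.93 kcal/mol; chair II (iodo equatorial, ethynyl equatorial): E = 0.00 kcal/mol.
ΔG = 0.93 kcal/mol between the two chairs.
K = exp(ΔG/RT) with R = 1.987×10⁻³ kcal mol⁻¹ K⁻¹ and T = 298 K gives K ≈ 4.81.
Fraction in the lower-energy chair = K/(K+1) = 82.8%.

82.8%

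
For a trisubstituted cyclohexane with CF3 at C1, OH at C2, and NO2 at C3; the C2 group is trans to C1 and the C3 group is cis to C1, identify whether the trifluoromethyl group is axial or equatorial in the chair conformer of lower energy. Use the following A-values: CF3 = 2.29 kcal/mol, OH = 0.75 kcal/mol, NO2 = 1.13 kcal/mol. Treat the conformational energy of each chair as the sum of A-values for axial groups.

Chair I (trifluoromethyl axial, hydroxyl axial, nitro axial): E = 4.17 kcal/mol.
Chair II (trifluoromethyl equatorial, hydroxyl equatorial, nitro equatorial): E = 0.00 kcal/mol.
Chair II is the more stable (lower-energy) conformer, and in that chair the trifluoromethyl group is equatorial.

equatorial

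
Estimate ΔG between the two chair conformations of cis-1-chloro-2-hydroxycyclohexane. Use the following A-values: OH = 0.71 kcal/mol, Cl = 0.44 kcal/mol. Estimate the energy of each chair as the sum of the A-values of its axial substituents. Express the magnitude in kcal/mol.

C1 and C2 have opposite parity, so for the cis isomer the two substituents are one axial and one equatorial in each chair.
Chair I (hydroxyl axial, chloro equatorial): E = 0.71 kcal/mol.
Chair II (hydroxyl equatorial, chloro axial): E = 0.44 kcal/mol.
ΔE = 0.71 − 0.44 = 0.27 kcal/mol; chair II is more stable.

0.27 kcal/mol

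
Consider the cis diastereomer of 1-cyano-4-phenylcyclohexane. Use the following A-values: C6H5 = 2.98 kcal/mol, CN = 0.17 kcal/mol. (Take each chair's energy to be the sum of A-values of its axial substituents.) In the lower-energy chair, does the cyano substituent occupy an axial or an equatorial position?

C1 and C4 have opposite parity, so for the cis isomer the two substituents are one axial and one equatorial in each chair.
Chair I (phenyl axial, cyano equatorial): E = 2.98 kcal/mol.
Chair II (phenyl equatorial, cyano axial): E = 0.17 kcal/mol.
Chair II is the more stable (lower-energy) conformer, and in that chair the cyano group is axial.

axial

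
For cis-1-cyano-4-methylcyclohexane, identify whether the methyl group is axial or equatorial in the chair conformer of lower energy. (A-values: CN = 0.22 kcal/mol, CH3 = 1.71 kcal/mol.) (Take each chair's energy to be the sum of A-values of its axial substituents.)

C1 and C4 have opposite parity, so for the cis isomer the two substituents are one axial and one equatorial in each chair.
Chair I (cyano axial, methyl equatorial): E = 0.22 kcal/mol.
Chair II (cyano equatorial, methyl axial): E = 1.71 kcal/mol.
Chair I is the more stable (lower-energy) conformer, and in that chair the methyl group is equatorial.

equatorial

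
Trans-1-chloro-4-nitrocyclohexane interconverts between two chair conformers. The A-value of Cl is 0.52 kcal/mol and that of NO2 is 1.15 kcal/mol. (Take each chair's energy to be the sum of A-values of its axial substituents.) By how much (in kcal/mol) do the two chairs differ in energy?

C1 and C4 have opposite parity, so for the trans isomer the two substituents are e,e in one chair and a,a in the other.
Chair I (chloro axial, nitro axial): E = 1.67 kcal/mol.
Chair II (chloro equatorial, nitro equatorial): E = 0.00 kcal/mol.
ΔE = 1.67 − 0.00 = 1.67 kcal/mol; chair II is more stable.

1.67 kcal/mol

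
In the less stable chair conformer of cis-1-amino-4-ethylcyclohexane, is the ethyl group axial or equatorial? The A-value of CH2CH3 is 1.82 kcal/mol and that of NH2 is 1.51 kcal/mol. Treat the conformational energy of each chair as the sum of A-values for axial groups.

axial

C1 and C4 have opposite parity, so for the cis isomer the two substituents are one axial and one equatorial in each chair.
Chair I (ethyl axial, amino equatorial): E = 1.82 kcal/mol.
Chair II (ethyl equatorial, amino axial): E = 1.51 kcal/mol.
Chair I is the less stable (higher-energy) conformer, and in that chair the ethyl group is axial.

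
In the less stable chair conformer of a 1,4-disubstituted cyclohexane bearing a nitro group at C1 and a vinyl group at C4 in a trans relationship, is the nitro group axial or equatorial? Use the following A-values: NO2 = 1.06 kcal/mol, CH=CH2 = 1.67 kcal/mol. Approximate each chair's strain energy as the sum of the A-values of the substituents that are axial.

C1 and C4 have opposite parity, so for the trans isomer the two substituents are e,e in one chair and a,a in the other.
Chair I (nitro axial, vinyl axial): E = 2.73 kcal/mol.
Chair II (nitro equatorial, vinyl equatorial): E = 0.00 kcal/mol.
Chair I is the less stable (higher-energy) conformer, and in that chair the nitro group is axial.

axial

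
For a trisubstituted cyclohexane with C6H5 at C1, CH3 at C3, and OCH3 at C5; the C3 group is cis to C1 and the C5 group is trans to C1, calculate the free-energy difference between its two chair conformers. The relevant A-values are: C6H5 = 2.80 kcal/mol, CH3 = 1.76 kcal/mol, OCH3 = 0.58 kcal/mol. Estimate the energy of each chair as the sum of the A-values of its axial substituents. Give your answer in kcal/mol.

Chair I (phenyl axial, methyl axial, methoxy equatorial): E = 4.56 kcal/mol.
Chair II (phenyl equatorial, methyl equatorial, methoxy axial): E = 0.58 kcal/mol.
ΔE = 4.56 − 0.58 = 3.98 kcal/mol; chair II is more stable.

3.98 kcal/mol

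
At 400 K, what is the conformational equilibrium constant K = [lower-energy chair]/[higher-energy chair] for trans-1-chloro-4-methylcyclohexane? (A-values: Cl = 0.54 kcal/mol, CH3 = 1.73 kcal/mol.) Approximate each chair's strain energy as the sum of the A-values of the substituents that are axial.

K ≈ 17.4

C1 and C4 have opposite parity, so for the trans isomer the two substituents are e,e in one chair and a,a in the other.
Chair I (chloro axial, methyl axial): E = 2.27 kcal/mol; chair II (chloro equatorial, methyl equatorial): E = 0.00 kcal/mol.
ΔG = 2.27 kcal/mol between the two chairs.
K = exp(ΔG/RT) with R = 1.987×10⁻³ kcal mol⁻¹ K⁻¹ and T = 400 K gives K ≈ 17.4.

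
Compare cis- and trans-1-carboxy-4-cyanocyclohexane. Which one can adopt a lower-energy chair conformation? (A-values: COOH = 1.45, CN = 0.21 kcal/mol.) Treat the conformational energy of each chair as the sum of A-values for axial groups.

trans

At 1,4 positions (parity opposite): cis → (a,e or e,a); trans → (e,e or a,a).
Best chair for cis: E = 0.21 kcal/mol; best chair for trans: E = 0.00 kcal/mol.
The trans isomer is lower by 0.21 kcal/mol.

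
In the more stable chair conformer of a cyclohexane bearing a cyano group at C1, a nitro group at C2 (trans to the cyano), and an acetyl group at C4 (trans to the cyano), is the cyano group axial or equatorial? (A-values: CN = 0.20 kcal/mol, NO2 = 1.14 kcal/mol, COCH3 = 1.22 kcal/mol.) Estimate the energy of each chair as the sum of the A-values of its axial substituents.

equatorial

Chair I (cyano axial, nitro axial, acetyl axial): E = 2.56 kcal/mol.
Chair II (cyano equatorial, nitro equatorial, acetyl equatorial): E = 0.00 kcal/mol.
Chair II is the more stable (lower-energy) conformer, and in that chair the cyano group is equatorial.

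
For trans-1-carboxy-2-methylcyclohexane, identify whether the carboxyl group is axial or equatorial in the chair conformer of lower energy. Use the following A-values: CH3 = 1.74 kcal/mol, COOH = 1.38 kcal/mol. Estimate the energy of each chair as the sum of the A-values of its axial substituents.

equatorial

C1 and C2 have opposite parity, so for the trans isomer the two substituents are e,e in one chair and a,a in the other.
Chair I (methyl axial, carboxyl axial): E = 3.12 kcal/mol.
Chair II (methyl equatorial, carboxyl equatorial): E = 0.00 kcal/mol.
Chair II is the more stable (lower-energy) conformer, and in that chair the carboxyl group is equatorial.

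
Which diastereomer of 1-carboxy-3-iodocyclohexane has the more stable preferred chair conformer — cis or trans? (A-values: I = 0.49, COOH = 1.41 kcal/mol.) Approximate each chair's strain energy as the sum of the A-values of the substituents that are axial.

At 1,3 positions (parity same): cis → (e,e or a,a); trans → (a,e or e,a).
Best chair for cis: E = 0.00 kcal/mol; best chair for trans: E = 0.49 kcal/mol.
The cis isomer is lower by 0.49 kcal/mol.

cis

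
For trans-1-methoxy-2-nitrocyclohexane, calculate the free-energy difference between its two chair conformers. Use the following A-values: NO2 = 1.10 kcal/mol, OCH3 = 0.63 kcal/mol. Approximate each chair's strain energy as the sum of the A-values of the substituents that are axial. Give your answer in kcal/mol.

C1 and C2 have opposite parity, so for the trans isomer the two substituents are e,e in one chair and a,a in the other.
Chair I (nitro axial, methoxy axial): E = 1.73 kcal/mol.
Chair II (nitro equatorial, methoxy equatorial): E = 0.00 kcal/mol.
ΔE = 1.73 − 0.00 = 1.73 kcal/mol; chair II is more stable.

1.73 kcal/mol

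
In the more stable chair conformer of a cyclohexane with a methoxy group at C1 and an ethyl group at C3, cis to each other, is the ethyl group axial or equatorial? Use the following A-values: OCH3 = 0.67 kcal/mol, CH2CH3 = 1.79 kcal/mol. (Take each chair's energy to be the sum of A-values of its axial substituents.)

equatorial

C1 and C3 have the same parity, so for the cis isomer the two substituents are e,e in one chair and a,a in the other.
Chair I (methoxy axial, ethyl axial): E = 2.46 kcal/mol.
Chair II (methoxy equatorial, ethyl equatorial): E = 0.00 kcal/mol.
Chair II is the more stable (lower-energy) conformer, and in that chair the ethyl group is equatorial.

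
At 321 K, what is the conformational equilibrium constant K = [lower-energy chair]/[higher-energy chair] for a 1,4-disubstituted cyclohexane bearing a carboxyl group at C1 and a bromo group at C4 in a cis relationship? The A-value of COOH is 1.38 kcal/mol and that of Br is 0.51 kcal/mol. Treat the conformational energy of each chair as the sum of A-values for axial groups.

C1 and C4 have opposite parity, so for the cis isomer the two substituents are one axial and one equatorial in each chair.
Chair I (carboxyl axial, bromo equatorial): E = 1.38 kcal/mol; chair II (carboxyl equatorial, bromo axial): E = 0.51 kcal/mol.
ΔG = 0.87 kcal/mol between the two chairs.
K = exp(ΔG/RT) with R = 1.987×10⁻³ kcal mol⁻¹ K⁻¹ and T = 321 K gives K ≈ 3.91.

K ≈ 3.91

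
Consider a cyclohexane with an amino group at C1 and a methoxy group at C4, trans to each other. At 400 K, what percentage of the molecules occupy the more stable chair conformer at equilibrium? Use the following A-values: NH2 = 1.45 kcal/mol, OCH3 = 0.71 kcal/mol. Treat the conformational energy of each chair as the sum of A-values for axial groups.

C1 and C4 have opposite parity, so for the trans isomer the two substituents are e,e in one chair and a,a in the other.
Chair I (amino axial, methoxy axial): E = 2.16 kcal/mol; chair II (amino equatorial, methoxy equatorial): E = 0.00 kcal/mol.
ΔG = 2.16 kcal/mol between the two chairs.
K = exp(ΔG/RT) with R = 1.987×10⁻³ kcal mol⁻¹ K⁻¹ and T = 400 K gives K ≈ 15.1.
Fraction in the lower-energy chair = K/(K+1) = 93.8%.

93.8%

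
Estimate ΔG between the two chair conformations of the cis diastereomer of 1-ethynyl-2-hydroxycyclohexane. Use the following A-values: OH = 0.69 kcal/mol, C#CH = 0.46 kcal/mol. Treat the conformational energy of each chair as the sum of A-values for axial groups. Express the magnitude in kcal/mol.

C1 and C2 have opposite parity, so for the cis isomer the two substituents are one axial and one equatorial in each chair.
Chair I (hydroxyl axial, ethynyl equatorial): E = 0.69 kcal/mol.
Chair II (hydroxyl equatorial, ethynyl axial): E = 0.46 kcal/mol.
ΔE = 0.69 − 0.46 = 0.23 kcal/mol; chair II is more stable.

0.23 kcal/mol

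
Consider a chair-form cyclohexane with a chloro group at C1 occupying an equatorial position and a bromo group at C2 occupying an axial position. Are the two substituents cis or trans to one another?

C1 and C2 have opposite parity, so their axial bonds point in opposite directions.
With opposite-parity carbons, two substituents on the same face are one axial and one equatorial; opposite faces give both axial or both equatorial.
Here the groups are equatorial/axial → same face → cis.

cis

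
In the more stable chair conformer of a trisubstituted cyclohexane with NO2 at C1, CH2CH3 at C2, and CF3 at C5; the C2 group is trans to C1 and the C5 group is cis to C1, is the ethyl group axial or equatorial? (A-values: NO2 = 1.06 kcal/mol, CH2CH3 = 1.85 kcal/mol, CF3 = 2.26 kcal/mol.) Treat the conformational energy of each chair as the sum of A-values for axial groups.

equatorial

Chair I (nitro axial, ethyl axial, trifluoromethyl axial): E = 5.17 kcal/mol.
Chair II (nitro equatorial, ethyl equatorial, trifluoromethyl equatorial): E = 0.00 kcal/mol.
Chair II is the more stable (lower-energy) conformer, and in that chair the ethyl group is equatorial.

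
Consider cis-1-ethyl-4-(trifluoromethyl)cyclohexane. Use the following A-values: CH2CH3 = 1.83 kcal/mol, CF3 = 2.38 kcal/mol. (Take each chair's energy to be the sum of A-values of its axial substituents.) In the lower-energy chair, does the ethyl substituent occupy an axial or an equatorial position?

axial

C1 and C4 have opposite parity, so for the cis isomer the two substituents are one axial and one equatorial in each chair.
Chair I (ethyl axial, trifluoromethyl equatorial): E = 1.83 kcal/mol.
Chair II (ethyl equatorial, trifluoromethyl axial): E = 2.38 kcal/mol.
Chair I is the more stable (lower-energy) conformer, and in that chair the ethyl group is axial.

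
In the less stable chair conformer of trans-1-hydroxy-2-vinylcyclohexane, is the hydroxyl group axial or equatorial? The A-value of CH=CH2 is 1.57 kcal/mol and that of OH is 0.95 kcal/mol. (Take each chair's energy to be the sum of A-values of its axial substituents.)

C1 and C2 have opposite parity, so for the trans isomer the two substituents are e,e in one chair and a,a in the other.
Chair I (vinyl axial, hydroxyl axial): E = 2.52 kcal/mol.
Chair II (vinyl equatorial, hydroxyl equatorial): E = 0.00 kcal/mol.
Chair I is the less stable (higher-energy) conformer, and in that chair the hydroxyl group is axial.

axial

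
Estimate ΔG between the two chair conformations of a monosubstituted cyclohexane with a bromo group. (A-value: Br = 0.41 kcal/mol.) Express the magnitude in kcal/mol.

A monosubstituted cyclohexane has one chair with the bromo group axial (E = A = 0.41 kcal/mol) and one with it equatorial (E = 0).
ΔE = 0.41 − 0 = 0.41 kcal/mol.

0.41 kcal/mol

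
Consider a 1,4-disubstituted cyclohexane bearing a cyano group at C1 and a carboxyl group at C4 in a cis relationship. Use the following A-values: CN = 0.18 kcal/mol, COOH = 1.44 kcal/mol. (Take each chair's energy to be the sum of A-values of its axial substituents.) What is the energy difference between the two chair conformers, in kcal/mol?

1.26 kcal/mol

C1 and C4 have opposite parity, so for the cis isomer the two substituents are one axial and one equatorial in each chair.
Chair I (cyano axial, carboxyl equatorial): E = 0.18 kcal/mol.
Chair II (cyano equatorial, carboxyl axial): E = 1.44 kcal/mol.
ΔE = 1.44 − 0.18 = 1.26 kcal/mol; chair I is more stable.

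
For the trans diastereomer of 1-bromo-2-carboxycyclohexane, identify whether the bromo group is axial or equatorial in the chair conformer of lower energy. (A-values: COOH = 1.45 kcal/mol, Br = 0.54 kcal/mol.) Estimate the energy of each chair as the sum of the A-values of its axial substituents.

C1 and C2 have opposite parity, so for the trans isomer the two substituents are e,e in one chair and a,a in the other.
Chair I (carboxyl axial, bromo axial): E = 1.99 kcal/mol.
Chair II (carboxyl equatorial, bromo equatorial): E = 0.00 kcal/mol.
Chair II is the more stable (lower-energy) conformer, and in that chair the bromo group is equatorial.

equatorial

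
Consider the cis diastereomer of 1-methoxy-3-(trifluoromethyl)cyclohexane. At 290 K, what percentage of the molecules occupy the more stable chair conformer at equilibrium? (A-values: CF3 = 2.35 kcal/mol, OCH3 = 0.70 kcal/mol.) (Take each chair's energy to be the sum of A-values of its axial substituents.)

99.5%

C1 and C3 have the same parity, so for the cis isomer the two substituents are e,e in one chair and a,a in the other.
Chair I (trifluoromethyl axial, methoxy axial): E = 3.05 kcal/mol; chair II (trifluoromethyl equatorial, methoxy equatorial): E = 0.00 kcal/mol.
ΔG = 3.05 kcal/mol between the two chairs.
K = exp(ΔG/RT) with R = 1.987×10⁻³ kcal mol⁻¹ K⁻¹ and T = 290 K gives K ≈ 199.
Fraction in the lower-energy chair = K/(K+1) = 99.5%.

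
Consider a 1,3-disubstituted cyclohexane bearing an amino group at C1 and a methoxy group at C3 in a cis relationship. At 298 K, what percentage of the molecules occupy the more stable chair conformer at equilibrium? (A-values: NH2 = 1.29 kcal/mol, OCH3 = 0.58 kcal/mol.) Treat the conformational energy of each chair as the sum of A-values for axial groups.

95.9%

C1 and C3 have the same parity, so for the cis isomer the two substituents are e,e in one chair and a,a in the other.
Chair I (amino axial, methoxy axial): E = 1.87 kcal/mol; chair II (amino equatorial, methoxy equatorial): E = 0.00 kcal/mol.
ΔG = 1.87 kcal/mol between the two chairs.
K = exp(ΔG/RT) with R = 1.987×10⁻³ kcal mol⁻¹ K⁻¹ and T = 298 K gives K ≈ 23.5.
Fraction in the lower-energy chair = K/(K+1) = 95.9%.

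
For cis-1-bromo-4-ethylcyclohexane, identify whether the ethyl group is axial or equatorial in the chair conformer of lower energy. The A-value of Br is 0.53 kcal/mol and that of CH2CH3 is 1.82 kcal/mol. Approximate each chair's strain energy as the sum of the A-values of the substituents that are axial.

C1 and C4 have opposite parity, so for the cis isomer the two substituents are one axial and one equatorial in each chair.
Chair I (bromo axial, ethyl equatorial): E = 0.53 kcal/mol.
Chair II (bromo equatorial, ethyl axial): E = 1.82 kcal/mol.
Chair I is the more stable (lower-energy) conformer, and in that chair the ethyl group is equatorial.

equatorial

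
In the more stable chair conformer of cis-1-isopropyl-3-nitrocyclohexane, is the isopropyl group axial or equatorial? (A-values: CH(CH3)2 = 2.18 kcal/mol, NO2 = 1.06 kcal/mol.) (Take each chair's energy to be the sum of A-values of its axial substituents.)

C1 and C3 have the same parity, so for the cis isomer the two substituents are e,e in one chair and a,a in the other.
Chair I (isopropyl axial, nitro axial): E = 3.24 kcal/mol.
Chair II (isopropyl equatorial, nitro equatorial): E = 0.00 kcal/mol.
Chair II is the more stable (lower-energy) conformer, and in that chair the isopropyl group is equatorial.

equatorial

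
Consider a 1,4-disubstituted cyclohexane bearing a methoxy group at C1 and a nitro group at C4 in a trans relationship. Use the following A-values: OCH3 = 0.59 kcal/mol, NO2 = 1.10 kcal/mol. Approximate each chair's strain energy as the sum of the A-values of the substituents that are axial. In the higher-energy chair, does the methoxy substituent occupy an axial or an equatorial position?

C1 and C4 have opposite parity, so for the trans isomer the two substituents are e,e in one chair and a,a in the other.
Chair I (methoxy axial, nitro axial): E = 1.69 kcal/mol.
Chair II (methoxy equatorial, nitro equatorial): E = 0.00 kcal/mol.
Chair I is the less stable (higher-energy) conformer, and in that chair the methoxy group is axial.

axial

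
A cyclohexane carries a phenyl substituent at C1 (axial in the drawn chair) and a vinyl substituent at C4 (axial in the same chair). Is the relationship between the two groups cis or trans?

C1 and C4 have opposite parity, so their axial bonds point in opposite directions.
With opposite-parity carbons, two substituents on the same face are one axial and one equatorial; opposite faces give both axial or both equatorial.
Here the groups are axial/axial → opposite face → trans.

trans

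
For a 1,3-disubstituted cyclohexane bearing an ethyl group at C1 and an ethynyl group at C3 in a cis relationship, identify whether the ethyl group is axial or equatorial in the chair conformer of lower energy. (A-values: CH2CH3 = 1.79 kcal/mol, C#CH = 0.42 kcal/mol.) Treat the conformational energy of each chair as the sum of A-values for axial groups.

C1 and C3 have the same parity, so for the cis isomer the two substituents are e,e in one chair and a,a in the other.
Chair I (ethyl axial, ethynyl axial): E = 2.21 kcal/mol.
Chair II (ethyl equatorial, ethynyl equatorial): E = 0.00 kcal/mol.
Chair II is the more stable (lower-energy) conformer, and in that chair the ethyl group is equatorial.

equatorial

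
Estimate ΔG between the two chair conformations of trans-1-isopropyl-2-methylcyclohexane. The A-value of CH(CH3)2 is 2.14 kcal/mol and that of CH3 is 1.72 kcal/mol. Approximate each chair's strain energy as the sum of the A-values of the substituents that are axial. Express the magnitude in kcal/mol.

3.86 kcal/mol

C1 and C2 have opposite parity, so for the trans isomer the two substituents are e,e in one chair and a,a in the other.
Chair I (isopropyl axial, methyl axial): E = 3.86 kcal/mol.
Chair II (isopropyl equatorial, methyl equatorial): E = 0.00 kcal/mol.
ΔE = 3.86 − 0.00 = 3.86 kcal/mol; chair II is more stable.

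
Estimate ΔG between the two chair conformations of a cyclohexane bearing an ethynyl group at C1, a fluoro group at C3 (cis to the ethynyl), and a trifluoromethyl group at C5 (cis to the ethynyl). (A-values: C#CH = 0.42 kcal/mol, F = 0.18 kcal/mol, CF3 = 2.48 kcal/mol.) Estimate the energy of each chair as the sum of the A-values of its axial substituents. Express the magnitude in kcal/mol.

3.08 kcal/mol

Chair I (ethynyl axial, fluoro axial, trifluoromethyl axial): E = 3.08 kcal/mol.
Chair II (ethynyl equatorial, fluoro equatorial, trifluoromethyl equatorial): E = 0.00 kcal/mol.
ΔE = 3.08 − 0.00 = 3.08 kcal/mol; chair II is more stable.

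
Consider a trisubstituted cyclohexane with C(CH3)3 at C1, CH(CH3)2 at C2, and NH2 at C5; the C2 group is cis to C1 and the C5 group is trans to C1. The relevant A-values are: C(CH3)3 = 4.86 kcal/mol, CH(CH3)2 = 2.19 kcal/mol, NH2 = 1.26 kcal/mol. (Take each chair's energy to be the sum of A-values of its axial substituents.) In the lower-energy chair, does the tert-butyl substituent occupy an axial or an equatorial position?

equatorial

Chair I (tert-butyl axial, isopropyl equatorial, amino equatorial): E = 4.86 kcal/mol.
Chair II (tert-butyl equatorial, isopropyl axial, amino axial): E = 3.45 kcal/mol.
Chair II is the more stable (lower-energy) conformer, and in that chair the tert-butyl group is equatorial.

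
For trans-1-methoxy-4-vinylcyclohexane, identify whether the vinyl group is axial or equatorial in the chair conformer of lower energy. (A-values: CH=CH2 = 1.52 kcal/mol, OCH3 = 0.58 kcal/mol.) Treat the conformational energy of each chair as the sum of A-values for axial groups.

C1 and C4 have opposite parity, so for the trans isomer the two substituents are e,e in one chair and a,a in the other.
Chair I (vinyl axial, methoxy axial): E = 2.10 kcal/mol.
Chair II (vinyl equatorial, methoxy equatorial): E = 0.00 kcal/mol.
Chair II is the more stable (lower-energy) conformer, and in that chair the vinyl group is equatorial.

equatorial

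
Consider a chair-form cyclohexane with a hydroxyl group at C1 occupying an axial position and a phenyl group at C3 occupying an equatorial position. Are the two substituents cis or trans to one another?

C1 and C3 have the same parity, so their axial bonds point in the same direction.
With same-parity carbons, two substituents on the same face are both axial or both equatorial; opposite faces give one of each.
Here the groups are axial/equatorial → opposite face → trans.

trans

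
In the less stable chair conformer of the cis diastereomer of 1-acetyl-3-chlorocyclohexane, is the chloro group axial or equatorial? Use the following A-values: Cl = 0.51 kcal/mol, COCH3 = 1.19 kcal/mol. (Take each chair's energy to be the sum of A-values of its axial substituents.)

axial

C1 and C3 have the same parity, so for the cis isomer the two substituents are e,e in one chair and a,a in the other.
Chair I (chloro axial, acetyl axial): E = 1.70 kcal/mol.
Chair II (chloro equatorial, acetyl equatorial): E = 0.00 kcal/mol.
Chair I is the less stable (higher-energy) conformer, and in that chair the chloro group is axial.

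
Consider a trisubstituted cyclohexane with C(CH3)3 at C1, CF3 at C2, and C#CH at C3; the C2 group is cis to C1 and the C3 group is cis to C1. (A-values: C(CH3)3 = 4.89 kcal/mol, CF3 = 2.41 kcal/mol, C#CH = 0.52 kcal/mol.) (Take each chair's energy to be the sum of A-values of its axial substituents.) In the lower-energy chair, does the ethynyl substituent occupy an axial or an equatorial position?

Chair I (tert-butyl axial, trifluoromethyl equatorial, ethynyl axial): E = 5.41 kcal/mol.
Chair II (tert-butyl equatorial, trifluoromethyl axial, ethynyl equatorial): E = 2.41 kcal/mol.
Chair II is the more stable (lower-energy) conformer, and in that chair the ethynyl group is equatorial.

equatorial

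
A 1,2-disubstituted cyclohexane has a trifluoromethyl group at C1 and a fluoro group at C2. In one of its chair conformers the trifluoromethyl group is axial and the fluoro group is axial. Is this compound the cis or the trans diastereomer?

trans

C1 and C2 have opposite parity, so their axial bonds point in opposite directions.
With opposite-parity carbons, two substituents on the same face are one axial and one equatorial; opposite faces give both axial or both equatorial.
Here the groups are axial/axial → opposite face → trans.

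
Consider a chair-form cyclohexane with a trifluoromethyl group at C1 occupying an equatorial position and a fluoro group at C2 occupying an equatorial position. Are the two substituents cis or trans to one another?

C1 and C2 have opposite parity, so their axial bonds point in opposite directions.
With opposite-parity carbons, two substituents on the same face are one axial and one equatorial; opposite faces give both axial or both equatorial.
Here the groups are equatorial/equatorial → opposite face → trans.

trans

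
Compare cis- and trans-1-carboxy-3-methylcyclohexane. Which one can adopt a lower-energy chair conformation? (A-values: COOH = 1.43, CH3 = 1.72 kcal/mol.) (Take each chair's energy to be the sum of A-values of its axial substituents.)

At 1,3 positions (parity same): cis → (e,e or a,a); trans → (a,e or e,a).
Best chair for cis: E = 0.00 kcal/mol; best chair for trans: E = 1.43 kcal/mol.
The cis isomer is lower by 1.43 kcal/mol.

cis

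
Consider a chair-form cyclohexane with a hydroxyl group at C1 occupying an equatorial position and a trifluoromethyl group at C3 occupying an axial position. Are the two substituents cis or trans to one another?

trans

C1 and C3 have the same parity, so their axial bonds point in the same direction.
With same-parity carbons, two substituents on the same face are both axial or both equatorial; opposite faces give one of each.
Here the groups are equatorial/axial → opposite face → trans.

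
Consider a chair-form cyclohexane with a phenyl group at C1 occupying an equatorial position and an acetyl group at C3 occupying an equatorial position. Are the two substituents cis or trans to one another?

C1 and C3 have the same parity, so their axial bonds point in the same direction.
With same-parity carbons, two substituents on the same face are both axial or both equatorial; opposite faces give one of each.
Here the groups are equatorial/equatorial → same face → cis.

cis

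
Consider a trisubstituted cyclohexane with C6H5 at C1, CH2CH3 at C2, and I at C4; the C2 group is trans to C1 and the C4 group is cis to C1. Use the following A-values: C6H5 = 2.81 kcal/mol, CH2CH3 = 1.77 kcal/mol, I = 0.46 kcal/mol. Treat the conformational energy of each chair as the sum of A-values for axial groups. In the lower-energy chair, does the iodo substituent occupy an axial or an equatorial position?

Chair I (phenyl axial, ethyl axial, iodo equatorial): E = 4.58 kcal/mol.
Chair II (phenyl equatorial, ethyl equatorial, iodo axial): E = 0.46 kcal/mol.
Chair II is the more stable (lower-energy) conformer, and in that chair the iodo group is axial.

axial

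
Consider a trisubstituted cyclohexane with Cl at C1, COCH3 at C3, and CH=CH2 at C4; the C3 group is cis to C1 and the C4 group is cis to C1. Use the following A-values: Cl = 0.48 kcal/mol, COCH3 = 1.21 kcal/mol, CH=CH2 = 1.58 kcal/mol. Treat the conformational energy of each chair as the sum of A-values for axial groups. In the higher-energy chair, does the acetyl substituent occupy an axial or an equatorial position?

Chair I (chloro axial, acetyl axial, vinyl equatorial): E = 1.69 kcal/mol.
Chair II (chloro equatorial, acetyl equatorial, vinyl axial): E = 1.58 kcal/mol.
Chair I is the less stable (higher-energy) conformer, and in that chair the acetyl group is axial.

axial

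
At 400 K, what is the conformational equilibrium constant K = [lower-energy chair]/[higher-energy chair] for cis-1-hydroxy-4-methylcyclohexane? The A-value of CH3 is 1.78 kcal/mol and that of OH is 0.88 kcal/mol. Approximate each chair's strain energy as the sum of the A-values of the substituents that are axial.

K ≈ 3.10

C1 and C4 have opposite parity, so for the cis isomer the two substituents are one axial and one equatorial in each chair.
Chair I (methyl axial, hydroxyl equatorial): E = 1.78 kcal/mol; chair II (methyl equatorial, hydroxyl axial): E = 0.88 kcal/mol.
ΔG = 0.90 kcal/mol between the two chairs.
K = exp(ΔG/RT) with R = 1.987×10⁻³ kcal mol⁻¹ K⁻¹ and T = 400 K gives K ≈ 3.1.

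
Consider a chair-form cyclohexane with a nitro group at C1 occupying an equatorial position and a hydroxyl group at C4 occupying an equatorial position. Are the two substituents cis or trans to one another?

trans

C1 and C4 have opposite parity, so their axial bonds point in opposite directions.
With opposite-parity carbons, two substituents on the same face are one axial and one equatorial; opposite faces give both axial or both equatorial.
Here the groups are equatorial/equatorial → opposite face → trans.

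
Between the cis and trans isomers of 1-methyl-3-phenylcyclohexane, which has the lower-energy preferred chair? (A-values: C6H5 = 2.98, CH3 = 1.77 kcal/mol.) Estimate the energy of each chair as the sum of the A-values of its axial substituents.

cis

At 1,3 positions (parity same): cis → (e,e or a,a); trans → (a,e or e,a).
Best chair for cis: E = 0.00 kcal/mol; best chair for trans: E = 1.77 kcal/mol.
The cis isomer is lower by 1.77 kcal/mol.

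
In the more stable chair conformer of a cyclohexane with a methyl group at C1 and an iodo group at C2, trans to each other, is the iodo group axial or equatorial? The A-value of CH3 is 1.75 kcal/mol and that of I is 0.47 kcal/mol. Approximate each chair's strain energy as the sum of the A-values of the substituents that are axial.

C1 and C2 have opposite parity, so for the trans isomer the two substituents are e,e in one chair and a,a in the other.
Chair I (methyl axial, iodo axial): E = 2.22 kcal/mol.
Chair II (methyl equatorial, iodo equatorial): E = 0.00 kcal/mol.
Chair II is the more stable (lower-energy) conformer, and in that chair the iodo group is equatorial.

equatorial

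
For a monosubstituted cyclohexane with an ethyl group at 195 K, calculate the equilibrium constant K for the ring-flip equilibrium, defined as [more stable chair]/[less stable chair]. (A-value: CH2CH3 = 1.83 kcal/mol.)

One chair has the ethyl group axial (E = 1.83 kcal/mol) and the other has it equatorial (E = 0).
ΔG = 1.83 kcal/mol between the two chairs.
K = exp(ΔG/RT) with R = 1.987×10⁻³ kcal mol⁻¹ K⁻¹ and T = 195 K gives K ≈ 113.

K ≈ 113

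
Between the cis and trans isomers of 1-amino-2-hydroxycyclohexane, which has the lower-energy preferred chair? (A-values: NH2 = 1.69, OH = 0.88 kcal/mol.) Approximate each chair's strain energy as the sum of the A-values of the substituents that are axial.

trans

At 1,2 positions (parity opposite): cis → (a,e or e,a); trans → (e,e or a,a).
Best chair for cis: E = 0.88 kcal/mol; best chair for trans: E = 0.00 kcal/mol.
The trans isomer is lower by 0.88 kcal/mol.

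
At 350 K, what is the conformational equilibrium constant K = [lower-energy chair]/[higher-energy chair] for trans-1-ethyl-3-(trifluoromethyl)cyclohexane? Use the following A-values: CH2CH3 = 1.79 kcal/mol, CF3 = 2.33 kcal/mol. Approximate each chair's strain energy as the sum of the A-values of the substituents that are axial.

C1 and C3 have the same parity, so for the trans isomer the two substituents are one axial and one equatorial in each chair.
Chair I (ethyl axial, trifluoromethyl equatorial): E = 1.79 kcal/mol; chair II (ethyl equatorial, trifluoromethyl axial): E = 2.33 kcal/mol.
ΔG = 0.54 kcal/mol between the two chairs.
K = exp(ΔG/RT) with R = 1.987×10⁻³ kcal mol⁻¹ K⁻¹ and T = 350 K gives K ≈ 2.17.

K ≈ 2.17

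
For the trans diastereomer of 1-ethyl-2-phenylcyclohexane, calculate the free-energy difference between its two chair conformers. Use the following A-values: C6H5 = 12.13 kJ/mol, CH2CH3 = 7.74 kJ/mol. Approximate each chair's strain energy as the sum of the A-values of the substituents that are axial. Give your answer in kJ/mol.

C1 and C2 have opposite parity, so for the trans isomer the two substituents are e,e in one chair and a,a in the other.
Chair I (phenyl axial, ethyl axial): E = 19.87 kJ/mol.
Chair II (phenyl equatorial, ethyl equatorial): E = 0.00 kJ/mol.
ΔE = 19.87 − 0.00 = 19.87 kJ/mol; chair II is more stable.

19.87 kJ/mol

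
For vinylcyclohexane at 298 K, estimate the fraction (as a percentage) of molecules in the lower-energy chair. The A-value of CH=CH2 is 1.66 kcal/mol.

94.3%

One chair has the vinyl group axial (E = 1.66 kcal/mol) and the other has it equatorial (E = 0).
ΔG = 1.66 kcal/mol between the two chairs.
K = exp(ΔG/RT) with R = 1.987×10⁻³ kcal mol⁻¹ K⁻¹ and T = 298 K gives K ≈ 16.5.
Fraction in the lower-energy chair = K/(K+1) = 94.3%.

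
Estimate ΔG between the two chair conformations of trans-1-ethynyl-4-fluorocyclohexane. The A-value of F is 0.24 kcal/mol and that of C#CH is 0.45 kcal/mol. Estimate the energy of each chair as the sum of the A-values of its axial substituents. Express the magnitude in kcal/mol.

C1 and C4 have opposite parity, so for the trans isomer the two substituents are e,e in one chair and a,a in the other.
Chair I (fluoro axial, ethynyl axial): E = 0.69 kcal/mol.
Chair II (fluoro equatorial, ethynyl equatorial): E = 0.00 kcal/mol.
ΔE = 0.69 − 0.00 = 0.69 kcal/mol; chair II is more stable.

0.69 kcal/mol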